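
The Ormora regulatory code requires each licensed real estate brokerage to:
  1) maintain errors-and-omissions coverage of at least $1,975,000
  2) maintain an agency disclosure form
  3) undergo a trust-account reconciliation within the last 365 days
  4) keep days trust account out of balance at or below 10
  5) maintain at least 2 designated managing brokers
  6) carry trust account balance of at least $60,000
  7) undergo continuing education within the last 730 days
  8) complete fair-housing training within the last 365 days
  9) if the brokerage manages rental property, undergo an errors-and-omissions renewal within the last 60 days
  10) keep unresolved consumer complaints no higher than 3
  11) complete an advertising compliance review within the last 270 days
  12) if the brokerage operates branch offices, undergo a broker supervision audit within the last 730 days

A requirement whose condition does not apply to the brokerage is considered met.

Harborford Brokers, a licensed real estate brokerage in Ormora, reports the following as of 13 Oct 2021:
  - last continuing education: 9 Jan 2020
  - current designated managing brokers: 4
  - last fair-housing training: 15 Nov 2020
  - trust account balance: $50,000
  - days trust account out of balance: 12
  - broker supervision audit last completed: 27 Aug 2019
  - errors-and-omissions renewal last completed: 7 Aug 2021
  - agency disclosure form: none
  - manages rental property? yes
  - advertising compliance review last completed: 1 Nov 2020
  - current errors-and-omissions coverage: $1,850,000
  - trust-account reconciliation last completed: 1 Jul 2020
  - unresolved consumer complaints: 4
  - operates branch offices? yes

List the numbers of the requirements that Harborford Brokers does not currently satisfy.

1, 2, 3, 4, 6, 9, 10, 11, 12

1. errors-and-omissions coverage $1,850,000 < $1,975,000 → not met
2. agency disclosure form absent → not met
3. trust-account reconciliation 469 days ago vs limit 365 → not met
4. days trust account out of balance 12 > 10 → not met
5. designated managing brokers 4 ≥ 2 → met
6. trust account balance $50,000 < $60,000 → not met
7. continuing education 643 days ago vs limit 730 → met
8. fair-housing training 332 days ago vs limit 365 → met
9. condition 'manages rental property' holds; errors-and-omissions renewal 67 days ago vs limit 60 → not met
10. unresolved consumer complaints 4 > 3 → not met
11. advertising compliance review 346 days ago vs limit 270 → not met
12. condition 'operates branch offices' holds; broker supervision audit 778 days ago vs limit 730 → not met
Not met: 1, 2, 3, 4, 6, 9, 10, 11, 12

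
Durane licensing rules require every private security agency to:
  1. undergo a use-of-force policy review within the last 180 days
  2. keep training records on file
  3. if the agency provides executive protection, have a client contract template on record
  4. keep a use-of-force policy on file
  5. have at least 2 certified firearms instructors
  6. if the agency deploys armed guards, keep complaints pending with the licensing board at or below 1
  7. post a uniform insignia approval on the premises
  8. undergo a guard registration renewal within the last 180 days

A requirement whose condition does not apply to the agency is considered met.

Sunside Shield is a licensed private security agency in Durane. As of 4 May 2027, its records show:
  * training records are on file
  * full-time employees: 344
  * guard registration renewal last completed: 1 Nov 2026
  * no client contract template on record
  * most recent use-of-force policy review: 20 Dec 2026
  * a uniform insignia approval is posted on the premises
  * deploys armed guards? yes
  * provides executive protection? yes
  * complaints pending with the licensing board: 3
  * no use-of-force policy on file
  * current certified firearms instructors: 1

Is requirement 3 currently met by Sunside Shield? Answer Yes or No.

No

3. condition 'provides executive protection' holds; client contract template absent → not met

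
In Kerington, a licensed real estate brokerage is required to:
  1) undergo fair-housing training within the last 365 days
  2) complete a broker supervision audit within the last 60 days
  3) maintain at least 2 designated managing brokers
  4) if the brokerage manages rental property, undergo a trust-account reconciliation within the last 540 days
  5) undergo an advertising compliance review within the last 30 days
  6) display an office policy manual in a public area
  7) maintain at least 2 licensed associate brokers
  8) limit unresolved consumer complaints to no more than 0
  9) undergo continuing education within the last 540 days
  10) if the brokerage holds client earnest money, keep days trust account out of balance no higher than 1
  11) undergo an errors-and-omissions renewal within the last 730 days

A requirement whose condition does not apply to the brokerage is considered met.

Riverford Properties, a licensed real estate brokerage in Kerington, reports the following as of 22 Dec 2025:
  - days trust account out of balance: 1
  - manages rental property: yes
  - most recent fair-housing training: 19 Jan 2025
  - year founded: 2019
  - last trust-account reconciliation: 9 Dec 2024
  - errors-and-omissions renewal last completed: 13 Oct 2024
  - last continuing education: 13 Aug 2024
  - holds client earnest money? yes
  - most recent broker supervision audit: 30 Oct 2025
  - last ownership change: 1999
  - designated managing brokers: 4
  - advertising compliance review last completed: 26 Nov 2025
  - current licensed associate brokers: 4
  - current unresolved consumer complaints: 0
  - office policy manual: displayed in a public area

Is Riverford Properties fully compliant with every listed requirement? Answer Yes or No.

1. fair-housing training 337 days ago vs limit 365 → met
2. broker supervision audit 53 days ago vs limit 60 → met
3. designated managing brokers 4 ≥ 2 → met
4. condition 'manages rental property' holds; trust-account reconciliation 378 days ago vs limit 540 → met
5. advertising compliance review 26 days ago vs limit 30 → met
6. office policy manual present → met
7. licensed associate brokers 4 ≥ 2 → met
8. unresolved consumer complaints 0 ≤ 0 → met
9. continuing education 496 days ago vs limit 540 → met
10. condition 'holds client earnest money' holds; days trust account out of balance 1 ≤ 1 → met
11. errors-and-omissions renewal 435 days ago vs limit 730 → met
All met.

Yes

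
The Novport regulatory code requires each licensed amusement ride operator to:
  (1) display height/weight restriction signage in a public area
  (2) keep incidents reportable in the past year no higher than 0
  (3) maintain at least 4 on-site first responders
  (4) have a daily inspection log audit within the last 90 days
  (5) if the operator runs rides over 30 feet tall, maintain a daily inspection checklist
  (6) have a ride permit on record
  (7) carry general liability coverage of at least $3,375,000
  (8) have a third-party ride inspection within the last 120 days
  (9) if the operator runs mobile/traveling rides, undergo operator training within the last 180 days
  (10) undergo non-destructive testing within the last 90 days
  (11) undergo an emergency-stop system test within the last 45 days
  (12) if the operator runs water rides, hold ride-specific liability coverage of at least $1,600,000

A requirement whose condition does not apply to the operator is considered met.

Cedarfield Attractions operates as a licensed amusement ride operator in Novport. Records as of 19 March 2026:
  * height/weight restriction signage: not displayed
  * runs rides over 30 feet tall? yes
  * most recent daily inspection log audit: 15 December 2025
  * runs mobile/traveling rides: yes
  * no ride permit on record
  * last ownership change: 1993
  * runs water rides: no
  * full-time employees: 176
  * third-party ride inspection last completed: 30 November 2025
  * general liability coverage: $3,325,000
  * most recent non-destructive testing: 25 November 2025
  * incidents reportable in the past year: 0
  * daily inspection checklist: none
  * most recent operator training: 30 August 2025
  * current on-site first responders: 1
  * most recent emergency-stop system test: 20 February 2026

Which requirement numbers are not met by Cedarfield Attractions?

1. height/weight restriction signage absent → not met
2. incidents reportable in the past year 0 ≤ 0 → met
3. on-site first responders 1 < 4 → not met
4. daily inspection log audit 94 days ago vs limit 90 → not met
5. condition 'runs rides over 30 feet tall' holds; daily inspection checklist absent → not met
6. ride permit absent → not met
7. general liability coverage $3,325,000 < $3,375,000 → not met
8. third-party ride inspection 109 days ago vs limit 120 → met
9. condition 'runs mobile/traveling rides' holds; operator training 201 days ago vs limit 180 → not met
10. non-destructive testing 114 days ago vs limit 90 → not met
11. emergency-stop system test 27 days ago vs limit 45 → met
12. condition 'runs water rides' does not hold → requirement n/a → met
Not met: 1, 3, 4, 5, 6, 7, 9, 10

1, 3, 4, 5, 6, 7, 9, 10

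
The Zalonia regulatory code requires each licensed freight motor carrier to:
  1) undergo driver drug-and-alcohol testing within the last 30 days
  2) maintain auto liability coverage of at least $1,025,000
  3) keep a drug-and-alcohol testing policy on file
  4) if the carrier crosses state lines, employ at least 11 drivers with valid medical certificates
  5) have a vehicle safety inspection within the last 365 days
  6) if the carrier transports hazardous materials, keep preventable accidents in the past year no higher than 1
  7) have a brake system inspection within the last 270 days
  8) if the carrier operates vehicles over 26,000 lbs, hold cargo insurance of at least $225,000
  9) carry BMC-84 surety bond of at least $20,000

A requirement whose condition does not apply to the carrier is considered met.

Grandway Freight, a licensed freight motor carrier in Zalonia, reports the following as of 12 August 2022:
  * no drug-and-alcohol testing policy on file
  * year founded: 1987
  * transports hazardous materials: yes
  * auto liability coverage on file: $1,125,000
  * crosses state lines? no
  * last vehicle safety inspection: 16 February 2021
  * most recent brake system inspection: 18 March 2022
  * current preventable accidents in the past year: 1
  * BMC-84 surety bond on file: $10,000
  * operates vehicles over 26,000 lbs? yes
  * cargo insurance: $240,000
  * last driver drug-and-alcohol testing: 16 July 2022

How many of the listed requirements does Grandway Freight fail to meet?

3

1. driver drug-and-alcohol testing 27 days ago vs limit 30 → met
2. auto liability coverage $1,125,000 ≥ $1,025,000 → met
3. drug-and-alcohol testing policy absent → not met
4. condition 'crosses state lines' does not hold → requirement n/a → met
5. vehicle safety inspection 542 days ago vs limit 365 → not met
6. condition 'transports hazardous materials' holds; preventable accidents in the past year 1 ≤ 1 → met
7. brake system inspection 147 days ago vs limit 270 → met
8. condition 'operates vehicles over 26,000 lbs' holds; cargo insurance $240,000 ≥ $225,000 → met
9. BMC-84 surety bond $10,000 < $20,000 → not met
Not met: 3 of 9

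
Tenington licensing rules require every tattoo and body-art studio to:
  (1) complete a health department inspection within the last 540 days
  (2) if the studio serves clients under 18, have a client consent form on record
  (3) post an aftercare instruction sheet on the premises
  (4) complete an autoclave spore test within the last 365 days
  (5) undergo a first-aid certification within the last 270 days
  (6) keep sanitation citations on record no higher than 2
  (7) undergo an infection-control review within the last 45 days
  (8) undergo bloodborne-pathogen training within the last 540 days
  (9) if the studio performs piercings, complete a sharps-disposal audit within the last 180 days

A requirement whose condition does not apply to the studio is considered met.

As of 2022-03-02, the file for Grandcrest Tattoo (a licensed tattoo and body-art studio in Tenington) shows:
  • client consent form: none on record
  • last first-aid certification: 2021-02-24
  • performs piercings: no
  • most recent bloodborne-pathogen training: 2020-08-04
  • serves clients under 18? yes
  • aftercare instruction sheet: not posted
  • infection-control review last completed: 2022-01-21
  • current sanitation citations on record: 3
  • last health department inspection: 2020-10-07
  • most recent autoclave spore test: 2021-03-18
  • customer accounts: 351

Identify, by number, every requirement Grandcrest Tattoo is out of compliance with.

1. health department inspection 511 days ago vs limit 540 → met
2. condition 'serves clients under 18' holds; client consent form absent → not met
3. aftercare instruction sheet absent → not met
4. autoclave spore test 349 days ago vs limit 365 → met
5. first-aid certification 371 days ago vs limit 270 → not met
6. sanitation citations on record 3 > 2 → not met
7. infection-control review 40 days ago vs limit 45 → met
8. bloodborne-pathogen training 575 days ago vs limit 540 → not met
9. condition 'performs piercings' does not hold → requirement n/a → met
Not met: 2, 3, 5, 6, 8

2, 3, 5, 6, 8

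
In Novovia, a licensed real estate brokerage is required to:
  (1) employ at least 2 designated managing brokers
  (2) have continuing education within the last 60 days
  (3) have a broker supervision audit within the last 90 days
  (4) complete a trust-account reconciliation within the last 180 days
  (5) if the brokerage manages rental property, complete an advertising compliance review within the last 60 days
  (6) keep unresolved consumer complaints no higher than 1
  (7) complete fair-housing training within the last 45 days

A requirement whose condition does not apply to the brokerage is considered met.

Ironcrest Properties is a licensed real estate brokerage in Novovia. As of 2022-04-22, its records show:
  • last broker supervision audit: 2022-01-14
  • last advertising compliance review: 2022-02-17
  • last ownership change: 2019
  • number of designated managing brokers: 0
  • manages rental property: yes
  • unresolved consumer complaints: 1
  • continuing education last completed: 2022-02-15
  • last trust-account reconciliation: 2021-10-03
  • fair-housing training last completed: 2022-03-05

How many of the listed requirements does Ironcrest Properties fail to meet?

6

1. designated managing brokers 0 < 2 → not met
2. continuing education 66 days ago vs limit 60 → not met
3. broker supervision audit 98 days ago vs limit 90 → not met
4. trust-account reconciliation 201 days ago vs limit 180 → not met
5. condition 'manages rental property' holds; advertising compliance review 64 days ago vs limit 60 → not met
6. unresolved consumer complaints 1 ≤ 1 → met
7. fair-housing training 48 days ago vs limit 45 → not met
Not met: 6 of 7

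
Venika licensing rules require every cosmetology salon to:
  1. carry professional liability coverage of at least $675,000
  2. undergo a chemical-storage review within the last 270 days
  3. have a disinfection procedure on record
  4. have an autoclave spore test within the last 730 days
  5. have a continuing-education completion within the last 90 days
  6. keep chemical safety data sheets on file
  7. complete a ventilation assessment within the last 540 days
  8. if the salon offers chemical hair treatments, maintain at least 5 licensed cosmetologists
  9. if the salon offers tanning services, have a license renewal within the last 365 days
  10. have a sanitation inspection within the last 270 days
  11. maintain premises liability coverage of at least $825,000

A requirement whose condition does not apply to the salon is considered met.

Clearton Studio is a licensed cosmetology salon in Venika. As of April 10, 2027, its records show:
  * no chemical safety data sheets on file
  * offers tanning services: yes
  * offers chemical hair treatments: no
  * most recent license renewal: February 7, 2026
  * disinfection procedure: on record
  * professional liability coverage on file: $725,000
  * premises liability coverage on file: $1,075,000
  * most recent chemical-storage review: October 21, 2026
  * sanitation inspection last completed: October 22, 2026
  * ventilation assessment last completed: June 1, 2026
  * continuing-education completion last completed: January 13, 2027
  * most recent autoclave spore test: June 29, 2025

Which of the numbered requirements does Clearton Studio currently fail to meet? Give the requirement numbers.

6, 9

1. professional liability coverage $725,000 ≥ $675,000 → met
2. chemical-storage review 171 days ago vs limit 270 → met
3. disinfection procedure present → met
4. autoclave spore test 650 days ago vs limit 730 → met
5. continuing-education completion 87 days ago vs limit 90 → met
6. chemical safety data sheets absent → not met
7. ventilation assessment 313 days ago vs limit 540 → met
8. condition 'offers chemical hair treatments' does not hold → requirement n/a → met
9. condition 'offers tanning services' holds; license renewal 427 days ago vs limit 365 → not met
10. sanitation inspection 170 days ago vs limit 270 → met
11. premises liability coverage $1,075,000 ≥ $825,000 → met
Not met: 6, 9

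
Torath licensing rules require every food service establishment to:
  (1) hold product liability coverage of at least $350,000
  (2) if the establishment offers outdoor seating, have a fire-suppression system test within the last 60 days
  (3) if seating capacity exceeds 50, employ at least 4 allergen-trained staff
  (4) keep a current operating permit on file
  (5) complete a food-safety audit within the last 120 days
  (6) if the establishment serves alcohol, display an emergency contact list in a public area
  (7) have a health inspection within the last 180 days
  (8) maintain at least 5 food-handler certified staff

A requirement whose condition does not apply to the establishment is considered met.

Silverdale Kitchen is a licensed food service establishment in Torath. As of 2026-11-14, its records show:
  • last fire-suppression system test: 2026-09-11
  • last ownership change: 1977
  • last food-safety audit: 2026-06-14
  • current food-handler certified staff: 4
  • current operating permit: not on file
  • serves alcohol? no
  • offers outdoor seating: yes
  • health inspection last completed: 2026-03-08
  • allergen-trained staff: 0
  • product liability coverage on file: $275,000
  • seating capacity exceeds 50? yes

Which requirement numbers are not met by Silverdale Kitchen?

1, 2, 3, 4, 5, 7, 8

1. product liability coverage $275,000 < $350,000 → not met
2. condition 'offers outdoor seating' holds; fire-suppression system test 64 days ago vs limit 60 → not met
3. condition 'seating capacity exceeds 50' holds; allergen-trained staff 0 < 4 → not met
4. current operating permit absent → not met
5. food-safety audit 153 days ago vs limit 120 → not met
6. condition 'serves alcohol' does not hold → requirement n/a → met
7. health inspection 251 days ago vs limit 180 → not met
8. food-handler certified staff 4 < 5 → not met
Not met: 1, 2, 3, 4, 5, 7, 8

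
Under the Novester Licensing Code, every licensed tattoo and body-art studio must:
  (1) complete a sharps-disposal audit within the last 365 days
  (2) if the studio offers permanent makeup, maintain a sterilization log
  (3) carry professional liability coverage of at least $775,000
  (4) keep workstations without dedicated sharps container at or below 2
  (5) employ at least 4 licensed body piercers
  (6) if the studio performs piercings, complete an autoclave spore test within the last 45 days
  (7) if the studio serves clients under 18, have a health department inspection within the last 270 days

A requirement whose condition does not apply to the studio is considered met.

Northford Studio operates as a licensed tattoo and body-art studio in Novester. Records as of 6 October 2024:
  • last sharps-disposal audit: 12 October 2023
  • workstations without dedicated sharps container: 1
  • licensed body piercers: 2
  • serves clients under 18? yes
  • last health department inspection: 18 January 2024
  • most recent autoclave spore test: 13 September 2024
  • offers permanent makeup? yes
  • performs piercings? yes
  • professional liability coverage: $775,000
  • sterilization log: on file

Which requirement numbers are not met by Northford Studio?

1. sharps-disposal audit 360 days ago vs limit 365 → met
2. condition 'offers permanent makeup' holds; sterilization log present → met
3. professional liability coverage $775,000 ≥ $775,000 → met
4. workstations without dedicated sharps container 1 ≤ 2 → met
5. licensed body piercers 2 < 4 → not met
6. condition 'performs piercings' holds; autoclave spore test 23 days ago vs limit 45 → met
7. condition 'serves clients under 18' holds; health department inspection 262 days ago vs limit 270 → met
Not met: 5

5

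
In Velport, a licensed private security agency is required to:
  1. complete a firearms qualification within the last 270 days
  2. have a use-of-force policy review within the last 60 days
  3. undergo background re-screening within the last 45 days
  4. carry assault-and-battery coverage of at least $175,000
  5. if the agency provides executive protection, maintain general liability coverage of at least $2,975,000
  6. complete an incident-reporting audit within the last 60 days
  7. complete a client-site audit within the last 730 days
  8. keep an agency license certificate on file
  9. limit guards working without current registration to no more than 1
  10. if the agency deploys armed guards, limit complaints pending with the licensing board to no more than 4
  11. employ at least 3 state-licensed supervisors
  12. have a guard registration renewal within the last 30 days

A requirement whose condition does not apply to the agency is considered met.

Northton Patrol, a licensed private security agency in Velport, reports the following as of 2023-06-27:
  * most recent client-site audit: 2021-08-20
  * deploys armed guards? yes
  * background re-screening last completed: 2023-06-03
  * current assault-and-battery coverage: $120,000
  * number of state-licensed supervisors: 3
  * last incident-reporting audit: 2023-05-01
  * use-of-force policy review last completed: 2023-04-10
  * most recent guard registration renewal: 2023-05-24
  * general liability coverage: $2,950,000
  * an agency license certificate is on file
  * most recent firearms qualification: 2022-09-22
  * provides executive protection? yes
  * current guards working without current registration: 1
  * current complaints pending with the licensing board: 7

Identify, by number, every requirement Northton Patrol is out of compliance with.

1. firearms qualification 278 days ago vs limit 270 → not met
2. use-of-force policy review 78 days ago vs limit 60 → not met
3. background re-screening 24 days ago vs limit 45 → met
4. assault-and-battery coverage $120,000 < $175,000 → not met
5. condition 'provides executive protection' holds; general liability coverage $2,950,000 < $2,975,000 → not met
6. incident-reporting audit 57 days ago vs limit 60 → met
7. client-site audit 676 days ago vs limit 730 → met
8. agency license certificate present → met
9. guards working without current registration 1 ≤ 1 → met
10. condition 'deploys armed guards' holds; complaints pending with the licensing board 7 > 4 → not met
11. state-licensed supervisors 3 ≥ 3 → met
12. guard registration renewal 34 days ago vs limit 30 → not met
Not met: 1, 2, 4, 5, 10, 12

1, 2, 4, 5, 10, 12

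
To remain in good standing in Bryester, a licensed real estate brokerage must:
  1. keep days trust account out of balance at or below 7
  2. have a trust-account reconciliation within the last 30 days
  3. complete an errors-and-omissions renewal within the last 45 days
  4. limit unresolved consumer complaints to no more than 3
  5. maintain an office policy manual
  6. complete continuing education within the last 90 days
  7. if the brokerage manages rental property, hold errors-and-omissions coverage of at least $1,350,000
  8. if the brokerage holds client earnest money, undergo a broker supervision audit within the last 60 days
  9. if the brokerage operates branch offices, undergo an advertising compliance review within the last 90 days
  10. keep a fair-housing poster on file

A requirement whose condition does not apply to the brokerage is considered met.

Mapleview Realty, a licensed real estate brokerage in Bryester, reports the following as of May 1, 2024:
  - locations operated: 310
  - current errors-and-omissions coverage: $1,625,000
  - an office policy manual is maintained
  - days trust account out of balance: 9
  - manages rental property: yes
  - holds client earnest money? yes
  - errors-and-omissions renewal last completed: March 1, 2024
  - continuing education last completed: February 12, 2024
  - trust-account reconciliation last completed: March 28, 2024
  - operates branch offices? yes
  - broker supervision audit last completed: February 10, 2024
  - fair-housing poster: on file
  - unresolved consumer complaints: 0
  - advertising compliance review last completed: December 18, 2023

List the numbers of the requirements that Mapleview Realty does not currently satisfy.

1, 2, 3, 8, 9

1. days trust account out of balance 9 > 7 → not met
2. trust-account reconciliation 34 days ago vs limit 30 → not met
3. errors-and-omissions renewal 61 days ago vs limit 45 → not met
4. unresolved consumer complaints 0 ≤ 3 → met
5. office policy manual present → met
6. continuing education 79 days ago vs limit 90 → met
7. condition 'manages rental property' holds; errors-and-omissions coverage $1,625,000 ≥ $1,350,000 → met
8. condition 'holds client earnest money' holds; broker supervision audit 81 days ago vs limit 60 → not met
9. condition 'operates branch offices' holds; advertising compliance review 135 days ago vs limit 90 → not met
10. fair-housing poster present → met
Not met: 1, 2, 3, 8, 9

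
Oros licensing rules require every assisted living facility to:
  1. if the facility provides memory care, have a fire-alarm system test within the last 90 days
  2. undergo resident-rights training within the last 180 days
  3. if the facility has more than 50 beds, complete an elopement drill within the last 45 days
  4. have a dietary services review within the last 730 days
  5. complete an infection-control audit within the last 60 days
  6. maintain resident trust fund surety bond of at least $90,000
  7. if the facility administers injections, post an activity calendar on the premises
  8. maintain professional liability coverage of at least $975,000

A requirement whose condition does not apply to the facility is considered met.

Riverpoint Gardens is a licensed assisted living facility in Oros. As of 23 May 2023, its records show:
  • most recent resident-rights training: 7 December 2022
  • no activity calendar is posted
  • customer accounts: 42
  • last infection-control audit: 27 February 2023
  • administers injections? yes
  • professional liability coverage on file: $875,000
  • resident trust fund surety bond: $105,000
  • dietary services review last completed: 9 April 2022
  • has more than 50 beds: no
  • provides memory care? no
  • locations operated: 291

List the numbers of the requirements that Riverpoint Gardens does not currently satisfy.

5, 7, 8

1. condition 'provides memory care' does not hold → requirement n/a → met
2. resident-rights training 167 days ago vs limit 180 → met
3. condition 'has more than 50 beds' does not hold → requirement n/a → met
4. dietary services review 409 days ago vs limit 730 → met
5. infection-control audit 85 days ago vs limit 60 → not met
6. resident trust fund surety bond $105,000 ≥ $90,000 → met
7. condition 'administers injections' holds; activity calendar absent → not met
8. professional liability coverage $875,000 < $975,000 → not met
Not met: 5, 7, 8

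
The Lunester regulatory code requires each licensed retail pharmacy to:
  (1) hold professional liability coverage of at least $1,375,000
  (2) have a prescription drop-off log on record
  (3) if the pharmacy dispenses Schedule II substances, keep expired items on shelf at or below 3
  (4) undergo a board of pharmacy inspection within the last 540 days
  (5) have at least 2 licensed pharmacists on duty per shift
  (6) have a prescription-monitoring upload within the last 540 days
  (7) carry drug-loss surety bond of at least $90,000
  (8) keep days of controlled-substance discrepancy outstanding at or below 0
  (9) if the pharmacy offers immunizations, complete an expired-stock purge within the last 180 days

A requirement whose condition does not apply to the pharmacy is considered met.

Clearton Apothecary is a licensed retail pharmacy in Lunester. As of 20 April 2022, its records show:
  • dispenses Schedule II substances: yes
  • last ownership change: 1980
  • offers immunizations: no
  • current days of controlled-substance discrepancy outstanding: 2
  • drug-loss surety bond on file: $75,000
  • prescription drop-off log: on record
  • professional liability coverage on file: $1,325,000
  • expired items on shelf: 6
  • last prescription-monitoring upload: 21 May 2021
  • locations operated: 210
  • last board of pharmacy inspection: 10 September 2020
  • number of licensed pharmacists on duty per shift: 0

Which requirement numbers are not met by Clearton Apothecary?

1. professional liability coverage $1,325,000 < $1,375,000 → not met
2. prescription drop-off log present → met
3. condition 'dispenses Schedule II substances' holds; expired items on shelf 6 > 3 → not met
4. board of pharmacy inspection 587 days ago vs limit 540 → not met
5. licensed pharmacists on duty per shift 0 < 2 → not met
6. prescription-monitoring upload 334 days ago vs limit 540 → met
7. drug-loss surety bond $75,000 < $90,000 → not met
8. days of controlled-substance discrepancy outstanding 2 > 0 → not met
9. condition 'offers immunizations' does not hold → requirement n/a → met
Not met: 1, 3, 4, 5, 7, 8

1, 3, 4, 5, 7, 8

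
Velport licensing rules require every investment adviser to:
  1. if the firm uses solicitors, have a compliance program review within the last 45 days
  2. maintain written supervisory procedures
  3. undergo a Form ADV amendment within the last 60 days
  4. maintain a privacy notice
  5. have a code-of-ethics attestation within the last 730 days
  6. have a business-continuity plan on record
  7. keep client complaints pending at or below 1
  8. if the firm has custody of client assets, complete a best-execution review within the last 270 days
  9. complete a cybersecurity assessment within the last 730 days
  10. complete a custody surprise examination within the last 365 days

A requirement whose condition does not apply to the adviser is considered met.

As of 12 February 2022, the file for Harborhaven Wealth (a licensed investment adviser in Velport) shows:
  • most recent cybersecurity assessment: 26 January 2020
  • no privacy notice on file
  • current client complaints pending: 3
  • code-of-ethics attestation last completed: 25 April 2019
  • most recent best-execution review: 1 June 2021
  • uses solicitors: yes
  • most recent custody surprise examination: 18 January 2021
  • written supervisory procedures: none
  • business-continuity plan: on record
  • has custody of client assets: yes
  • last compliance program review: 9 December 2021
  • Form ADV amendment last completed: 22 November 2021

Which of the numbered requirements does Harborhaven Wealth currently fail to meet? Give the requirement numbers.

1, 2, 3, 4, 5, 7, 9, 10

1. condition 'uses solicitors' holds; compliance program review 65 days ago vs limit 45 → not met
2. written supervisory procedures absent → not met
3. Form ADV amendment 82 days ago vs limit 60 → not met
4. privacy notice absent → not met
5. code-of-ethics attestation 1024 days ago vs limit 730 → not met
6. business-continuity plan present → met
7. client complaints pending 3 > 1 → not met
8. condition 'has custody of client assets' holds; best-execution review 256 days ago vs limit 270 → met
9. cybersecurity assessment 748 days ago vs limit 730 → not met
10. custody surprise examination 390 days ago vs limit 365 → not met
Not met: 1, 2, 3, 4, 5, 7, 9, 10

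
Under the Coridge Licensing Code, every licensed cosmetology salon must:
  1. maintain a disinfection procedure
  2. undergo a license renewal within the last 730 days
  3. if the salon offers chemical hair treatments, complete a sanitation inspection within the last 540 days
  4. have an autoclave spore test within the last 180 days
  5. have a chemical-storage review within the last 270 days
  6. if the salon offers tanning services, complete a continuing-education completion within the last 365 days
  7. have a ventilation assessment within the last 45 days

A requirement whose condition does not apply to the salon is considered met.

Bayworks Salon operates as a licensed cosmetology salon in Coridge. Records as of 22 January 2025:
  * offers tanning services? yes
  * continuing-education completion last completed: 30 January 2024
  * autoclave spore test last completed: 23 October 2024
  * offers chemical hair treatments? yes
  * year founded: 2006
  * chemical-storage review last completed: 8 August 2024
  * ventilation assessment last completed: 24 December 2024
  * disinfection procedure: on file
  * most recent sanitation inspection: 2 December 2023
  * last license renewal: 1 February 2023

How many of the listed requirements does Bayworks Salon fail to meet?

1. disinfection procedure present → met
2. license renewal 721 days ago vs limit 730 → met
3. condition 'offers chemical hair treatments' holds; sanitation inspection 417 days ago vs limit 540 → met
4. autoclave spore test 91 days ago vs limit 180 → met
5. chemical-storage review 167 days ago vs limit 270 → met
6. condition 'offers tanning services' holds; continuing-education completion 358 days ago vs limit 365 → met
7. ventilation assessment 29 days ago vs limit 45 → met
Not met: 0 of 7

0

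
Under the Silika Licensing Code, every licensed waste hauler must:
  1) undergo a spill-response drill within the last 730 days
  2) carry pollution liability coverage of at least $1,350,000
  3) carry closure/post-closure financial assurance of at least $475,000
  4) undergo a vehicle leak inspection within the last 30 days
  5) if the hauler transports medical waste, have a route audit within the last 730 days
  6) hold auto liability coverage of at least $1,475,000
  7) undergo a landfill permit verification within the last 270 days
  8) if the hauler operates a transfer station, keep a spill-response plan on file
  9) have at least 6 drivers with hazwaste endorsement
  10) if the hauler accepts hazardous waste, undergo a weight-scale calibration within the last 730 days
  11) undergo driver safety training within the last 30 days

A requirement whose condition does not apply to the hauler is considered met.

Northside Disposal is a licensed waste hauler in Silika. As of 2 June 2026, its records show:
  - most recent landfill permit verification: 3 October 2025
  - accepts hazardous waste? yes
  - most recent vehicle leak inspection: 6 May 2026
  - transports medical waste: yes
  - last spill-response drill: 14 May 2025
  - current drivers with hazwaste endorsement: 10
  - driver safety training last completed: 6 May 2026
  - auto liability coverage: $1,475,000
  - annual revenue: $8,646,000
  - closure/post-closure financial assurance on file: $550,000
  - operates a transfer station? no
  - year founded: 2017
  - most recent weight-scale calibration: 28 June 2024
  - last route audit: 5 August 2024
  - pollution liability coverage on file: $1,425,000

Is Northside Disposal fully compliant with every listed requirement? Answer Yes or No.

Yes

1. spill-response drill 384 days ago vs limit 730 → met
2. pollution liability coverage $1,425,000 ≥ $1,350,000 → met
3. closure/post-closure financial assurance $550,000 ≥ $475,000 → met
4. vehicle leak inspection 27 days ago vs limit 30 → met
5. condition 'transports medical waste' holds; route audit 666 days ago vs limit 730 → met
6. auto liability coverage $1,475,000 ≥ $1,475,000 → met
7. landfill permit verification 242 days ago vs limit 270 → met
8. condition 'operates a transfer station' does not hold → requirement n/a → met
9. drivers with hazwaste endorsement 10 ≥ 6 → met
10. condition 'accepts hazardous waste' holds; weight-scale calibration 704 days ago vs limit 730 → met
11. driver safety training 27 days ago vs limit 30 → met
All met.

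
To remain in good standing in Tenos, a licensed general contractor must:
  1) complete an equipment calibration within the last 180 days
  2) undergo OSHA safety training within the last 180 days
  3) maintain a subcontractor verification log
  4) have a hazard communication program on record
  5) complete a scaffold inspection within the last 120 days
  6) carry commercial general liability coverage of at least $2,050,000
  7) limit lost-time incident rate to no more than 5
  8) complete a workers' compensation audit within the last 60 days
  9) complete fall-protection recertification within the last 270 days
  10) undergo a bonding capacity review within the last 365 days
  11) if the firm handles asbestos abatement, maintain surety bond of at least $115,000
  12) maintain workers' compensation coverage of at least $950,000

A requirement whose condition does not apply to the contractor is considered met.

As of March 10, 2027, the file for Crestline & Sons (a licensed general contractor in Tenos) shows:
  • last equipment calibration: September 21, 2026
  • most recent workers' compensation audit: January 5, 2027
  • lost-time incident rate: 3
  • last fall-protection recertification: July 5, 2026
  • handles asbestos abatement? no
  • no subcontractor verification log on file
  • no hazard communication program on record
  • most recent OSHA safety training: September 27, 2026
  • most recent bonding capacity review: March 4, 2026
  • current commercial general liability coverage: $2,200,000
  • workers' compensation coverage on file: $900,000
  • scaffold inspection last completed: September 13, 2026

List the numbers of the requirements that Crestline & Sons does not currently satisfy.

3, 4, 5, 8, 10, 12

1. equipment calibration 170 days ago vs limit 180 → met
2. OSHA safety training 164 days ago vs limit 180 → met
3. subcontractor verification log absent → not met
4. hazard communication program absent → not met
5. scaffold inspection 178 days ago vs limit 120 → not met
6. commercial general liability coverage $2,200,000 ≥ $2,050,000 → met
7. lost-time incident rate 3 ≤ 5 → met
8. workers' compensation audit 64 days ago vs limit 60 → not met
9. fall-protection recertification 248 days ago vs limit 270 → met
10. bonding capacity review 371 days ago vs limit 365 → not met
11. condition 'handles asbestos abatement' does not hold → requirement n/a → met
12. workers' compensation coverage $900,000 < $950,000 → not met
Not met: 3, 4, 5, 8, 10, 12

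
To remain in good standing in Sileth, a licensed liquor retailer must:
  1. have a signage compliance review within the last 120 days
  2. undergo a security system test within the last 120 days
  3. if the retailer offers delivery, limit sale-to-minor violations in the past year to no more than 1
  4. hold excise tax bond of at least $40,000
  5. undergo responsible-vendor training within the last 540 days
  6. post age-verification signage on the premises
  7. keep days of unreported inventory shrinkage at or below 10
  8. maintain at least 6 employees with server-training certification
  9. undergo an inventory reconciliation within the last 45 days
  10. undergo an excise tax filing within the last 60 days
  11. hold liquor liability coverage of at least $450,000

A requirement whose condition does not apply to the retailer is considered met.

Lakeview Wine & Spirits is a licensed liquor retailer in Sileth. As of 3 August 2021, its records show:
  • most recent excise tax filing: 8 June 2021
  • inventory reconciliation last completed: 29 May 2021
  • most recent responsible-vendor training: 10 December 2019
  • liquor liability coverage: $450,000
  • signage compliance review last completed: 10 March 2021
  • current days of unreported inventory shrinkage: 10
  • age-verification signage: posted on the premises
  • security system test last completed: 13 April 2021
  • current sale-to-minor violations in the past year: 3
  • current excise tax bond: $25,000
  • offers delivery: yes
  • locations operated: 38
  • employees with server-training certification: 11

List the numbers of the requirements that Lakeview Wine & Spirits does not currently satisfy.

1. signage compliance review 146 days ago vs limit 120 → not met
2. security system test 112 days ago vs limit 120 → met
3. condition 'offers delivery' holds; sale-to-minor violations in the past year 3 > 1 → not met
4. excise tax bond $25,000 < $40,000 → not met
5. responsible-vendor training 602 days ago vs limit 540 → not met
6. age-verification signage present → met
7. days of unreported inventory shrinkage 10 ≤ 10 → met
8. employees with server-training certification 11 ≥ 6 → met
9. inventory reconciliation 66 days ago vs limit 45 → not met
10. excise tax filing 56 days ago vs limit 60 → met
11. liquor liability coverage $450,000 ≥ $450,000 → met
Not met: 1, 3, 4, 5, 9

1, 3, 4, 5, 9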